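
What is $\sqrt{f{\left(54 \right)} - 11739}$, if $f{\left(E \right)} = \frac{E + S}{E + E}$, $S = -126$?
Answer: $\frac{i \sqrt{105657}}{3} \approx 108.35 i$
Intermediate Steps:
$f{\left(E \right)} = \frac{-126 + E}{2 E}$ ($f{\left(E \right)} = \frac{E - 126}{E + E} = \frac{-126 + E}{2 E}$)
$\sqrt{f{\left(54 \right)} - 11739} = \sqrt{\frac{-126 + 54}{2 \cdot 54} - 11739} = \sqrt{\frac{1}{2} \cdot \frac{1}{54} \left(-72\right) - 11739} = \sqrt{- \frac{2}{3} - 11739} = \sqrt{- \frac{35219}{3}} = \frac{i \sqrt{105657}}{3}$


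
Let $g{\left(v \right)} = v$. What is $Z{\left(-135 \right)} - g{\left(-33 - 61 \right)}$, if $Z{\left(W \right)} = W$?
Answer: $-41$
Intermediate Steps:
$Z{\left(-135 \right)} - g{\left(-33 - 61 \right)} = -135 - \left(-33 - 61\right) = -135 - -94 = -135 + 94 = -41$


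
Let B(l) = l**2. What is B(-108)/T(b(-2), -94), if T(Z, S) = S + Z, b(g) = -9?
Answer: -11664/103 ≈ -113.24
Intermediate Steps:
B(-108)/T(b(-2), -94) = (-108)**2/(-94 - 9) = 11664/(-103) = 11664*(-1/103) = -11664/103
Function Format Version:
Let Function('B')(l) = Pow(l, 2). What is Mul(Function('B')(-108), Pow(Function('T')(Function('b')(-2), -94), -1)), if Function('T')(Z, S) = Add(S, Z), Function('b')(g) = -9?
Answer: Rational(-11664, 103) ≈ -113.24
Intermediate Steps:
Mul(Function('B')(-108), Pow(Function('T')(Function('b')(-2), -94), -1)) = Mul(Pow(-108, 2), Pow(Add(-94, -9), -1)) = Mul(11664, Pow(-103, -1)) = Mul(11664, Rational(-1, 103)) = Rational(-11664, 103)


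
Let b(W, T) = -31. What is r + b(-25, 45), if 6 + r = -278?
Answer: -315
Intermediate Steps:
r = -284 (r = -6 - 278 = -284)
r + b(-25, 45) = -284 - 31 = -315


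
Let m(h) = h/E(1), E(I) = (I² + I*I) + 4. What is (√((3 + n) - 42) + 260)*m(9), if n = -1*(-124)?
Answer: 390 + 3*√85/2 ≈ 403.83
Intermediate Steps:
E(I) = 4 + 2*I² (E(I) = (I² + I²) + 4 = 2*I² + 4 = 4 + 2*I²)
n = 124
m(h) = h/6 (m(h) = h/(4 + 2*1²) = h/(4 + 2*1) = h/(4 + 2) = h/6)
(√((3 + n) - 42) + 260)*m(9) = (√((3 + 124) - 42) + 260)*((⅙)*9) = (√(127 - 42) + 260)*(3/2) = (√85 + 260)*(3/2) = (260 + √85)*(3/2) = 390 + 3*√85/2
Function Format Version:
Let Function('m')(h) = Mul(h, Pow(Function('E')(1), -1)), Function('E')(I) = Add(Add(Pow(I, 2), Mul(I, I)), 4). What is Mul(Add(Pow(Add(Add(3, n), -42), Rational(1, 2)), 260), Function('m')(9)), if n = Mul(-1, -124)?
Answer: Add(390, Mul(Rational(3, 2), Pow(85, Rational(1, 2)))) ≈ 403.83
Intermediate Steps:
Function('E')(I) = Add(4, Mul(2, Pow(I, 2))) (Function('E')(I) = Add(Add(Pow(I, 2), Pow(I, 2)), 4) = Add(Mul(2, Pow(I, 2)), 4) = Add(4, Mul(2, Pow(I, 2))))
n = 124
Function('m')(h) = Mul(Rational(1, 6), h) (Function('m')(h) = Mul(h, Pow(Add(4, Mul(2, Pow(1, 2))), -1)) = Mul(h, Pow(Add(4, Mul(2, 1)), -1)) = Mul(h, Pow(Add(4, 2), -1)) = Mul(h, Pow(6, -1)) = Mul(h, Rational(1, 6)) = Mul(Rational(1, 6), h))
Mul(Add(Pow(Add(Add(3, n), -42), Rational(1, 2)), 260), Function('m')(9)) = Mul(Add(Pow(Add(Add(3, 124), -42), Rational(1, 2)), 260), Mul(Rational(1, 6), 9)) = Mul(Add(Pow(Add(127, -42), Rational(1, 2)), 260), Rational(3, 2)) = Mul(Add(Pow(85, Rational(1, 2)), 260), Rational(3, 2)) = Mul(Add(260, Pow(85, Rational(1, 2))), Rational(3, 2)) = Add(390, Mul(Rational(3, 2), Pow(85, Rational(1, 2))))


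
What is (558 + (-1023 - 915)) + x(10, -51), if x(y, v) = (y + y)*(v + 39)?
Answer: -1620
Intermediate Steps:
x(y, v) = 2*y*(39 + v) (x(y, v) = (2*y)*(39 + v) = 2*y*(39 + v))
(558 + (-1023 - 915)) + x(10, -51) = (558 + (-1023 - 915)) + 2*10*(39 - 51) = (558 - 1938) + 2*10*(-12) = -1380 - 240 = -1620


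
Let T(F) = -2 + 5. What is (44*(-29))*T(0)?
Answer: -3828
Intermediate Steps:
T(F) = 3
(44*(-29))*T(0) = (44*(-29))*3 = -1276*3 = -3828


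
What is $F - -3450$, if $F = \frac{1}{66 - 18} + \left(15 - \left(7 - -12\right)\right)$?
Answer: $\frac{165409}{48} \approx 3446.0$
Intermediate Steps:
$F = - \frac{191}{48}$ ($F = \frac{1}{48} + \left(15 - \left(7 + 12\right)\right) = \frac{1}{48} + \left(15 - 19\right) = \frac{1}{48} - 4 = - \frac{191}{48} \approx -3.9792$)
$F - -3450 = - \frac{191}{48} - -3450 = - \frac{191}{48} + 3450 = \frac{165409}{48}$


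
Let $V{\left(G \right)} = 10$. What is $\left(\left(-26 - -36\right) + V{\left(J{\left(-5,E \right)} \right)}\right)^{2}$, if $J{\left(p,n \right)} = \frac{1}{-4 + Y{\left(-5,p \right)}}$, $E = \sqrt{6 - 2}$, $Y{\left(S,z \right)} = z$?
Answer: $400$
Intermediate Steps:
$E = 2$ ($E = \sqrt{4} = 2$)
$J{\left(p,n \right)} = \frac{1}{-4 + p}$
$\left(\left(-26 - -36\right) + V{\left(J{\left(-5,E \right)} \right)}\right)^{2} = \left(\left(-26 - -36\right) + 10\right)^{2} = \left(\left(-26 + 36\right) + 10\right)^{2} = \left(10 + 10\right)^{2} = 20^{2} = 400$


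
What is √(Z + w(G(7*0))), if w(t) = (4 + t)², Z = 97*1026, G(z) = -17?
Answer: √99691 ≈ 315.74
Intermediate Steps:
Z = 99522
√(Z + w(G(7*0))) = √(99522 + (4 - 17)²) = √(99522 + (-13)²) = √(99522 + 169) = √99691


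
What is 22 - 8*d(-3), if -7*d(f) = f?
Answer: 130/7 ≈ 18.571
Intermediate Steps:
d(f) = -f/7
22 - 8*d(-3) = 22 - (-8)*(-3)/7 = 22 - 8*3/7 = 22 - 24/7 = 130/7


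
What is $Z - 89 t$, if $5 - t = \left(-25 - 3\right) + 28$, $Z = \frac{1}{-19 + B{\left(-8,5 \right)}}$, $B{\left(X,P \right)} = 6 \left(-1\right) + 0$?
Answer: $- \frac{11126}{25} \approx -445.04$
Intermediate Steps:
$B{\left(X,P \right)} = -6$ ($B{\left(X,P \right)} = -6 + 0 = -6$)
$Z = - \frac{1}{25}$ ($Z = \frac{1}{-19 - 6} = \frac{1}{-25} = - \frac{1}{25} \approx -0.04$)
$t = 5$ ($t = 5 - \left(\left(-25 - 3\right) + 28\right) = 5 - \left(-28 + 28\right) = 5 - 0 = 5 + 0 = 5$)
$Z - 89 t = - \frac{1}{25} - 445 = - \frac{11126}{25}$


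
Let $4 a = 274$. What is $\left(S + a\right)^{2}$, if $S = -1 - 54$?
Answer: $\frac{729}{4} \approx 182.25$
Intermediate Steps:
$S = -55$ ($S = -1 - 54 = -55$)
$a = \frac{137}{2}$ ($a = \frac{1}{4} \cdot 274 = \frac{137}{2} \approx 68.5$)
$\left(S + a\right)^{2} = \left(-55 + \frac{137}{2}\right)^{2} = \left(\frac{27}{2}\right)^{2} = \frac{729}{4}$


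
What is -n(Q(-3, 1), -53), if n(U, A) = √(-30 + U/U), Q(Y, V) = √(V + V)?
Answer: -I*√29 ≈ -5.3852*I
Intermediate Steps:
Q(Y, V) = √2*√V (Q(Y, V) = √(2*V) = √2*√V)
n(U, A) = I*√29 (n(U, A) = √(-30 + 1) = √(-29) = I*√29)
-n(Q(-3, 1), -53) = -I*√29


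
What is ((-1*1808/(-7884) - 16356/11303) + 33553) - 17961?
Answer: 347334768376/22278213 ≈ 15591.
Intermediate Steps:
((-1*1808/(-7884) - 16356/11303) + 33553) - 17961 = ((-1808*(-1/7884) - 16356*1/11303) + 33553) - 17961 = ((452/1971 - 16356/11303) + 33553) - 17961 = (-27128720/22278213 + 33553) - 17961 = 747473752069/22278213 - 17961 = 347334768376/22278213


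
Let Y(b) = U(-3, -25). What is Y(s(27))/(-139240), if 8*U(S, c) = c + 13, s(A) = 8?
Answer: 3/278480 ≈ 1.0773e-5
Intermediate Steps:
U(S, c) = 13/8 + c/8 (U(S, c) = (c + 13)/8 = (13 + c)/8 = 13/8 + c/8)
Y(b) = -3/2 (Y(b) = 13/8 + (⅛)*(-25) = 13/8 - 25/8 = -3/2)
Y(s(27))/(-139240) = -3/2/(-139240) = -3/2*(-1/139240) = 3/278480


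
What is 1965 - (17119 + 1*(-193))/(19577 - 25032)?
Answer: 10736001/5455 ≈ 1968.1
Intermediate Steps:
1965 - (17119 + 1*(-193))/(19577 - 25032) = 1965 - (17119 - 193)/(-5455) = 1965 - 16926*(-1)/5455 = 1965 - 1*(-16926/5455) = 1965 + 16926/5455 = 10736001/5455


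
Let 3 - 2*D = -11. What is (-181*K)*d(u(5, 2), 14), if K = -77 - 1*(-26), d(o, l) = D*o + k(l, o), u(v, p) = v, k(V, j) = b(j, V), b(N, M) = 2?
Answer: 341547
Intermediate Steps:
D = 7 (D = 3/2 - 1/2*(-11) = 3/2 + 11/2 = 7)
k(V, j) = 2
d(o, l) = 2 + 7*o (d(o, l) = 7*o + 2 = 2 + 7*o)
K = -51 (K = -77 + 26 = -51)
(-181*K)*d(u(5, 2), 14) = (-181*(-51))*(2 + 7*5) = 9231*(2 + 35) = 9231*37 = 341547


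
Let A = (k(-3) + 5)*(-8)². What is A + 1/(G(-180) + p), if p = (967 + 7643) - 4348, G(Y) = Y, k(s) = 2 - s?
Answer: 2612481/4082 ≈ 640.00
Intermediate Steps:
p = 4262 (p = 8610 - 4348 = 4262)
A = 640 (A = ((2 - 1*(-3)) + 5)*(-8)² = ((2 + 3) + 5)*64 = (5 + 5)*64 = 10*64 = 640)
A + 1/(G(-180) + p) = 640 + 1/(-180 + 4262) = 640 + 1/4082 = 2612481/4082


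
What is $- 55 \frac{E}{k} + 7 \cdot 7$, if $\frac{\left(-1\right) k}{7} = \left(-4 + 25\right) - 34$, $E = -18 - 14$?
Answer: $\frac{6219}{91} \approx 68.341$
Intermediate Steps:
$E = -32$ ($E = -18 - 14 = -32$)
$k = 91$ ($k = - 7 \left(\left(-4 + 25\right) - 34\right) = - 7 \left(21 - 34\right) = \left(-7\right) \left(-13\right) = 91$)
$- 55 \frac{E}{k} + 7 \cdot 7 = - 55 \left(- \frac{32}{91}\right) + 7 \cdot 7 = - 55 \left(\left(-32\right) \frac{1}{91}\right) + 49 = \left(-55\right) \left(- \frac{32}{91}\right) + 49 = \frac{1760}{91} + 49 = \frac{6219}{91}$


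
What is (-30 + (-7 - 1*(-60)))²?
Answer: 529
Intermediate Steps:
(-30 + (-7 - 1*(-60)))² = (-30 + (-7 + 60))² = (-30 + 53)² = 23² = 529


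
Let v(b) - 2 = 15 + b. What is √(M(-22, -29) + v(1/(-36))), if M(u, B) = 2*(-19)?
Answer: I*√757/6 ≈ 4.5856*I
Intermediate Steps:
v(b) = 17 + b (v(b) = 2 + (15 + b) = 17 + b)
M(u, B) = -38
√(M(-22, -29) + v(1/(-36))) = √(-38 + (17 + 1/(-36))) = √(-38 + (17 - 1/36)) = √(-38 + 611/36) = √(-757/36) = I*√757/6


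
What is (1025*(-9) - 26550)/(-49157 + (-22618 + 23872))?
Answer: 35775/47903 ≈ 0.74682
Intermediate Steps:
(1025*(-9) - 26550)/(-49157 + (-22618 + 23872)) = (-9225 - 26550)/(-49157 + 1254) = -35775/(-47903) = -35775*(-1/47903) = 35775/47903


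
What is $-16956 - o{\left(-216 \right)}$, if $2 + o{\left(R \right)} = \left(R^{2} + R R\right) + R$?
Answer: $-110050$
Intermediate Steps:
$o{\left(R \right)} = -2 + R + 2 R^{2}$ ($o{\left(R \right)} = -2 + \left(\left(R^{2} + R R\right) + R\right) = -2 + \left(\left(R^{2} + R^{2}\right) + R\right) = -2 + \left(2 R^{2} + R\right) = -2 + \left(R + 2 R^{2}\right) = -2 + R + 2 R^{2}$)
$-16956 - o{\left(-216 \right)} = -16956 - \left(-2 - 216 + 2 \left(-216\right)^{2}\right) = -16956 - \left(-2 - 216 + 2 \cdot 46656\right) = -16956 - \left(-2 - 216 + 93312\right) = -16956 - 93094 = -110050$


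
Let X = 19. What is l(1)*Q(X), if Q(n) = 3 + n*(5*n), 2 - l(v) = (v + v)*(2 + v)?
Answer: -7232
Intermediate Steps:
l(v) = 2 - 2*v*(2 + v) (l(v) = 2 - (v + v)*(2 + v) = 2 - 2*v*(2 + v))
Q(n) = 3 + 5*n²
l(1)*Q(X) = (2 - 4*1 - 2*1²)*(3 + 5*19²) = (2 - 4 - 2*1)*(3 + 5*361) = (2 - 4 - 2)*(3 + 1805) = -4*1808 = -7232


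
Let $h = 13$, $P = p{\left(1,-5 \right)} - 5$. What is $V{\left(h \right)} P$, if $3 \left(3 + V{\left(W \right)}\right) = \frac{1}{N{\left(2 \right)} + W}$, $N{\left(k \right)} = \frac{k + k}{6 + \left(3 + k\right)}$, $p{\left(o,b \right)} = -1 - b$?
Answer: $\frac{1312}{441} \approx 2.9751$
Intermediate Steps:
$P = -1$ ($P = \left(-1 - -5\right) - 5 = \left(-1 + 5\right) - 5 = 4 - 5 = -1$)
$N{\left(k \right)} = \frac{2 k}{9 + k}$
$V{\left(W \right)} = -3 + \frac{1}{3 \left(\frac{4}{11} + W\right)}$ ($V{\left(W \right)} = -3 + \frac{1}{3 \left(2 \cdot 2 \frac{1}{9 + 2} + W\right)} = -3 + \frac{1}{3 \left(2 \cdot 2 \cdot \frac{1}{11} + W\right)} = -3 + \frac{1}{3 \left(\frac{4}{11} + W\right)}$)
$V{\left(h \right)} P = \frac{-25 - 1287}{3 \left(4 + 11 \cdot 13\right)} \left(-1\right) = \frac{-25 - 1287}{3 \left(4 + 143\right)} \left(-1\right) = \frac{1}{3} \cdot \frac{1}{147} \left(-1312\right) \left(-1\right) = \left(- \frac{1312}{441}\right) \left(-1\right) = \frac{1312}{441}$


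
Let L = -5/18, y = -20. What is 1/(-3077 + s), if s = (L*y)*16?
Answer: -9/26893 ≈ -0.00033466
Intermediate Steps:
L = -5/18 (L = -5*1/18 = -5/18 ≈ -0.27778)
s = 800/9 (s = -5/18*(-20)*16 = (50/9)*16 = 800/9 ≈ 88.889)
1/(-3077 + s) = 1/(-3077 + 800/9) = 1/(-26893/9) = -9/26893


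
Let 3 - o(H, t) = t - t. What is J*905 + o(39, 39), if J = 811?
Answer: 733958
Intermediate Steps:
o(H, t) = 3 (o(H, t) = 3 - (t - t) = 3 - 1*0 = 3 + 0 = 3)
J*905 + o(39, 39) = 811*905 + 3 = 733955 + 3 = 733958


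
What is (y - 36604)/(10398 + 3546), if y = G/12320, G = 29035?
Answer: -90186449/34358016 ≈ -2.6249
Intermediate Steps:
y = 5807/2464 (y = 29035/12320 = 29035*(1/12320) = 5807/2464 ≈ 2.3567)
(y - 36604)/(10398 + 3546) = (5807/2464 - 36604)/(10398 + 3546) = -90186449/2464/13944 = -90186449/2464*1/13944 = -90186449/34358016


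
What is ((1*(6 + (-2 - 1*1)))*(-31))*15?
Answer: -1395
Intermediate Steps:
((1*(6 + (-2 - 1*1)))*(-31))*15 = ((1*(6 + (-2 - 1)))*(-31))*15 = ((1*(6 - 3))*(-31))*15 = ((1*3)*(-31))*15 = (3*(-31))*15 = -93*15 = -1395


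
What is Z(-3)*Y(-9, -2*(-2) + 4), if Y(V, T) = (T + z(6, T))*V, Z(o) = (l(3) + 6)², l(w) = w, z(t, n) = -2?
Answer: -4374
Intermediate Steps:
Z(o) = 81 (Z(o) = (3 + 6)² = 9² = 81)
Y(V, T) = V*(-2 + T) (Y(V, T) = (T - 2)*V = (-2 + T)*V = V*(-2 + T))
Z(-3)*Y(-9, -2*(-2) + 4) = 81*(-9*(-2 + (-2*(-2) + 4))) = 81*(-9*(-2 + (4 + 4))) = 81*(-9*(-2 + 8)) = 81*(-9*6) = 81*(-54) = -4374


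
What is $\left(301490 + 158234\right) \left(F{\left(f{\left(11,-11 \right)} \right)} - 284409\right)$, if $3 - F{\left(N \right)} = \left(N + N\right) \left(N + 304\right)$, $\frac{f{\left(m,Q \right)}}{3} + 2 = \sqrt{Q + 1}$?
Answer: $-129021540600 - 805436448 i \sqrt{10} \approx -1.2902 \cdot 10^{11} - 2.547 \cdot 10^{9} i$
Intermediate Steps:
$f{\left(m,Q \right)} = -6 + 3 \sqrt{1 + Q}$ ($f{\left(m,Q \right)} = -6 + 3 \sqrt{Q + 1} = -6 + 3 \sqrt{1 + Q}$)
$F{\left(N \right)} = 3 - 2 N \left(304 + N\right)$ ($F{\left(N \right)} = 3 - \left(N + N\right) \left(N + 304\right) = 3 - 2 N \left(304 + N\right)$)
$\left(301490 + 158234\right) \left(F{\left(f{\left(11,-11 \right)} \right)} - 284409\right) = \left(301490 + 158234\right) \left(\left(3 - 608 \left(-6 + 3 \sqrt{1 - 11}\right) - 2 \left(-6 + 3 \sqrt{1 - 11}\right)^{2}\right) - 284409\right) = 459724 \left(\left(3 - 608 \left(-6 + 3 \sqrt{-10}\right) - 2 \left(-6 + 3 \sqrt{-10}\right)^{2}\right) - 284409\right) = 459724 \left(\left(3 - 608 \left(-6 + 3 i \sqrt{10}\right) - 2 \left(-6 + 3 i \sqrt{10}\right)^{2}\right) - 284409\right) = 459724 \left(\left(3 + \left(3648 - 1824 i \sqrt{10}\right) - 2 \left(-6 + 3 i \sqrt{10}\right)^{2}\right) - 284409\right) = 459724 \left(\left(3651 - 2 \left(-6 + 3 i \sqrt{10}\right)^{2} - 1824 i \sqrt{10}\right) - 284409\right) = 459724 \left(-280758 - 2 \left(-6 + 3 i \sqrt{10}\right)^{2} - 1824 i \sqrt{10}\right) = -129071190792 - 919448 \left(-6 + 3 i \sqrt{10}\right)^{2} - 838536576 i \sqrt{10}$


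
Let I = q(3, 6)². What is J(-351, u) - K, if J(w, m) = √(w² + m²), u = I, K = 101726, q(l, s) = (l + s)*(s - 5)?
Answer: -101726 + 27*√178 ≈ -1.0137e+5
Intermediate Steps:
q(l, s) = (-5 + s)*(l + s) (q(l, s) = (l + s)*(-5 + s) = (-5 + s)*(l + s))
I = 81 (I = (6² - 5*3 - 5*6 + 3*6)² = (36 - 15 - 30 + 18)² = 9² = 81)
u = 81
J(w, m) = √(m² + w²)
J(-351, u) - K = √(81² + (-351)²) - 1*101726 = √(6561 + 123201) - 101726 = √129762 - 101726 = 27*√178 - 101726 = -101726 + 27*√178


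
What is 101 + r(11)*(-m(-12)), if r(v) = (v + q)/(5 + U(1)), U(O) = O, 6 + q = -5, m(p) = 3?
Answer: 101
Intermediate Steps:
q = -11 (q = -6 - 5 = -11)
r(v) = -11/6 + v/6 (r(v) = (v - 11)/(5 + 1) = (-11 + v)/6 = (-11 + v)*(1/6) = -11/6 + v/6)
101 + r(11)*(-m(-12)) = 101 + (-11/6 + (1/6)*11)*(-1*3) = 101 + (-11/6 + 11/6)*(-3) = 101 + 0*(-3) = 101 + 0 = 101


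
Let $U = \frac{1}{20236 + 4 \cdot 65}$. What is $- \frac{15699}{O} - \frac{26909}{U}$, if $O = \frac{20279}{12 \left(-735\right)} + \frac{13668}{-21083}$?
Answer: $- \frac{43183657137013764}{78299131} \approx -5.5152 \cdot 10^{8}$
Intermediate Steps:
$O = - \frac{78299131}{26564580}$ ($O = \frac{20279}{-8820} + 13668 \left(- \frac{1}{21083}\right) = 20279 \left(- \frac{1}{8820}\right) - \frac{13668}{21083} = - \frac{2897}{1260} - \frac{13668}{21083} = - \frac{78299131}{26564580} \approx -2.9475$)
$U = \frac{1}{20496}$ ($U = \frac{1}{20236 + 260} = \frac{1}{20496} \approx 4.879 \cdot 10^{-5}$)
$- \frac{15699}{O} - \frac{26909}{U} = - \frac{15699}{- \frac{78299131}{26564580}} - 26909 \frac{1}{\frac{1}{20496}} = \left(-15699\right) \left(- \frac{26564580}{78299131}\right) - 551526864 = \frac{417037341420}{78299131} - 551526864 = - \frac{43183657137013764}{78299131}$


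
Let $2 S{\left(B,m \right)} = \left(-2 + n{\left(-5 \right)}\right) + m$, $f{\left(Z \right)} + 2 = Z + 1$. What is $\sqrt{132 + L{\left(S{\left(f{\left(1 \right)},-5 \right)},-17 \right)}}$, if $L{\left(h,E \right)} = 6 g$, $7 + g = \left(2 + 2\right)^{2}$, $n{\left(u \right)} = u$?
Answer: $\sqrt{186} \approx 13.638$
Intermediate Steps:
$f{\left(Z \right)} = -1 + Z$ ($f{\left(Z \right)} = -2 + \left(Z + 1\right) = -2 + \left(1 + Z\right) = -1 + Z$)
$g = 9$ ($g = -7 + \left(2 + 2\right)^{2} = -7 + 4^{2} = -7 + 16 = 9$)
$S{\left(B,m \right)} = - \frac{7}{2} + \frac{m}{2}$ ($S{\left(B,m \right)} = \frac{\left(-2 - 5\right) + m}{2} = \frac{-7 + m}{2} = - \frac{7}{2} + \frac{m}{2}$)
$L{\left(h,E \right)} = 54$ ($L{\left(h,E \right)} = 6 \cdot 9 = 54$)
$\sqrt{132 + L{\left(S{\left(f{\left(1 \right)},-5 \right)},-17 \right)}} = \sqrt{132 + 54} = \sqrt{186}$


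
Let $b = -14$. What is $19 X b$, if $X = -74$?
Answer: $19684$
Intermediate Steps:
$19 X b = 19 \left(-74\right) \left(-14\right) = \left(-1406\right) \left(-14\right) = 19684$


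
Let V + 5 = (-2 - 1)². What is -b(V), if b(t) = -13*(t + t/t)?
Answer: 65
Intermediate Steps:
V = 4 (V = -5 + (-2 - 1)² = -5 + (-3)² = -5 + 9 = 4)
b(t) = -13 - 13*t (b(t) = -13*(t + 1) = -13*(1 + t) = -13 - 13*t)
-b(V) = -(-13 - 13*4) = -(-13 - 52) = -1*(-65) = 65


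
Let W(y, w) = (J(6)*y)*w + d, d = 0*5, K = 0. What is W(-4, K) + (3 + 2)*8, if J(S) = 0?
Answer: 40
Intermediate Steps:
d = 0
W(y, w) = 0 (W(y, w) = (0*y)*w + 0 = 0*w + 0 = 0 + 0 = 0)
W(-4, K) + (3 + 2)*8 = 0 + (3 + 2)*8 = 0 + 5*8 = 0 + 40 = 40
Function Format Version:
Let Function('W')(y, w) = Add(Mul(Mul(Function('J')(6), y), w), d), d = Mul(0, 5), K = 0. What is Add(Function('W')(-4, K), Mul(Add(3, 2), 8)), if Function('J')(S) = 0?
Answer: 40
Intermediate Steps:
d = 0
Function('W')(y, w) = 0 (Function('W')(y, w) = Add(Mul(Mul(0, y), w), 0) = Add(Mul(0, w), 0) = Add(0, 0) = 0)
Add(Function('W')(-4, K), Mul(Add(3, 2), 8)) = Add(0, Mul(Add(3, 2), 8)) = Add(0, Mul(5, 8)) = Add(0, 40) = 40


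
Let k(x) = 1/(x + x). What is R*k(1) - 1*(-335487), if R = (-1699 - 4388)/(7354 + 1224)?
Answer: 5755608885/17156 ≈ 3.3549e+5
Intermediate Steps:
k(x) = 1/(2*x)
R = -6087/8578 ≈ -0.70961
R*k(1) - 1*(-335487) = -6087/(17156*1) - 1*(-335487) = -6087/17156 + 335487 = 5755608885/17156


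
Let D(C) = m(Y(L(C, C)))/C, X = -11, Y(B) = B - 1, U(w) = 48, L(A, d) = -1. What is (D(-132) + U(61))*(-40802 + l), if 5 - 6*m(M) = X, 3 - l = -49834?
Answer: 42916250/99 ≈ 4.3350e+5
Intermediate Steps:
l = 49837 (l = 3 - 1*(-49834) = 3 + 49834 = 49837)
Y(B) = -1 + B
m(M) = 8/3 (m(M) = ⅚ - ⅙*(-11) = ⅚ + 11/6 = 8/3)
D(C) = 8/(3*C)
(D(-132) + U(61))*(-40802 + l) = ((8/3)/(-132) + 48)*(-40802 + 49837) = ((8/3)*(-1/132) + 48)*9035 = (-2/99 + 48)*9035 = (4750/99)*9035 = 42916250/99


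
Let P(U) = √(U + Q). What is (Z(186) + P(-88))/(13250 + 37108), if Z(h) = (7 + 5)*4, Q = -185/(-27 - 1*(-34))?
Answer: 8/8393 + I*√623/117502 ≈ 0.00095318 + 0.00021242*I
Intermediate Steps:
Q = -185/7 (Q = -185/(-27 + 34) = -185/7 ≈ -26.429)
P(U) = √(-185/7 + U) (P(U) = √(U - 185/7) = √(-185/7 + U))
Z(h) = 48 (Z(h) = 12*4 = 48)
(Z(186) + P(-88))/(13250 + 37108) = (48 + √(-1295 + 49*(-88))/7)/(13250 + 37108) = (48 + √(-1295 - 4312)/7)/50358 = (48 + √(-5607)/7)*(1/50358) = (48 + (3*I*√623)/7)*(1/50358) = (48 + 3*I*√623/7)*(1/50358) = 8/8393 + I*√623/117502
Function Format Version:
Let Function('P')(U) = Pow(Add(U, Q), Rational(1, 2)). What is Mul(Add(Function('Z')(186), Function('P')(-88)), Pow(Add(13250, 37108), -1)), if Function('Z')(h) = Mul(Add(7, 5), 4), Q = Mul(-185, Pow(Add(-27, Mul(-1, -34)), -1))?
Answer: Add(Rational(8, 8393), Mul(Rational(1, 117502), I, Pow(623, Rational(1, 2)))) ≈ Add(0.00095318, Mul(0.00021242, I))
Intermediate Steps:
Q = Rational(-185, 7) (Q = Mul(-185, Pow(Add(-27, 34), -1)) = Mul(-185, Pow(7, -1)) = Mul(-185, Rational(1, 7)) = Rational(-185, 7) ≈ -26.429)
Function('P')(U) = Pow(Add(Rational(-185, 7), U), Rational(1, 2)) (Function('P')(U) = Pow(Add(U, Rational(-185, 7)), Rational(1, 2)) = Pow(Add(Rational(-185, 7), U), Rational(1, 2)))
Function('Z')(h) = 48 (Function('Z')(h) = Mul(12, 4) = 48)
Mul(Add(Function('Z')(186), Function('P')(-88)), Pow(Add(13250, 37108), -1)) = Mul(Add(48, Mul(Rational(1, 7), Pow(Add(-1295, Mul(49, -88)), Rational(1, 2)))), Pow(Add(13250, 37108), -1)) = Mul(Add(48, Mul(Rational(1, 7), Pow(Add(-1295, -4312), Rational(1, 2)))), Pow(50358, -1)) = Mul(Add(48, Mul(Rational(1, 7), Pow(-5607, Rational(1, 2)))), Rational(1, 50358)) = Mul(Add(48, Mul(Rational(1, 7), Mul(3, I, Pow(623, Rational(1, 2))))), Rational(1, 50358)) = Mul(Add(48, Mul(Rational(3, 7), I, Pow(623, Rational(1, 2)))), Rational(1, 50358)) = Add(Rational(8, 8393), Mul(Rational(1, 117502), I, Pow(623, Rational(1, 2))))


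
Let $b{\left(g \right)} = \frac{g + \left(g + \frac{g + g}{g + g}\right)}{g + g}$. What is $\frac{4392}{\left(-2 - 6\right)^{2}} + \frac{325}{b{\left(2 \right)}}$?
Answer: $\frac{2629}{8} \approx 328.63$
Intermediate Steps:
$b{\left(g \right)} = \frac{1 + 2 g}{2 g}$ ($b{\left(g \right)} = \frac{g + \left(g + \frac{2 g}{2 g}\right)}{2 g} = \left(g + \left(g + 2 g \frac{1}{2 g}\right)\right) \frac{1}{2 g} = \left(g + \left(g + 1\right)\right) \frac{1}{2 g} = \left(g + \left(1 + g\right)\right) \frac{1}{2 g} = \left(1 + 2 g\right) \frac{1}{2 g} = \frac{1 + 2 g}{2 g}$)
$\frac{4392}{\left(-2 - 6\right)^{2}} + \frac{325}{b{\left(2 \right)}} = \frac{4392}{\left(-2 - 6\right)^{2}} + \frac{325}{\frac{1}{2} \left(\frac{1}{2} + 2\right)} = \frac{4392}{\left(-8\right)^{2}} + \frac{325}{\frac{1}{2} \cdot \frac{5}{2}} = \frac{4392}{64} + \frac{325}{\frac{5}{4}} = 4392 \cdot \frac{1}{64} + 325 \cdot \frac{4}{5} = \frac{549}{8} + 260 = \frac{2629}{8}$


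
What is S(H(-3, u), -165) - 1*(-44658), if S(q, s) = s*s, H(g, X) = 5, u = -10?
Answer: 71883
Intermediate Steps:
S(q, s) = s**2
S(H(-3, u), -165) - 1*(-44658) = (-165)**2 - 1*(-44658) = 27225 + 44658 = 71883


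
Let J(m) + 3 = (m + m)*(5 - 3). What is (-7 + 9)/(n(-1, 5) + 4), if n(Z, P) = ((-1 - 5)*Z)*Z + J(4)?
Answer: 2/11 ≈ 0.18182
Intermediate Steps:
J(m) = -3 + 4*m (J(m) = -3 + (m + m)*(5 - 3) = -3 + (2*m)*2 = -3 + 4*m)
n(Z, P) = 13 - 6*Z² (n(Z, P) = ((-1 - 5)*Z)*Z + (-3 + 4*4) = (-6*Z)*Z + (-3 + 16) = -6*Z² + 13 = 13 - 6*Z²)
(-7 + 9)/(n(-1, 5) + 4) = (-7 + 9)/((13 - 6*(-1)²) + 4) = 2/((13 - 6*1) + 4) = 2/((13 - 6) + 4) = 2/(7 + 4) = 2/11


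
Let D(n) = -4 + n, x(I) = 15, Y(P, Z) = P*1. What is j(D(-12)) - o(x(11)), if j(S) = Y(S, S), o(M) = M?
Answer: -31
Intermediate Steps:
Y(P, Z) = P
j(S) = S
j(D(-12)) - o(x(11)) = (-4 - 12) - 1*15 = -16 - 15 = -31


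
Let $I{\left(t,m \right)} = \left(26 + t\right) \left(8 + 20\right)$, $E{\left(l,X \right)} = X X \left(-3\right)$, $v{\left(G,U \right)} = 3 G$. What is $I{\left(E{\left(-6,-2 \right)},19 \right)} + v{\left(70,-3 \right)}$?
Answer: $602$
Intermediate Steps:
$E{\left(l,X \right)} = - 3 X^{2}$ ($E{\left(l,X \right)} = X^{2} \left(-3\right) = - 3 X^{2}$)
$I{\left(t,m \right)} = 728 + 28 t$ ($I{\left(t,m \right)} = \left(26 + t\right) 28 = 728 + 28 t$)
$I{\left(E{\left(-6,-2 \right)},19 \right)} + v{\left(70,-3 \right)} = \left(728 + 28 \left(- 3 \left(-2\right)^{2}\right)\right) + 3 \cdot 70 = \left(728 + 28 \left(\left(-3\right) 4\right)\right) + 210 = \left(728 + 28 \left(-12\right)\right) + 210 = \left(728 - 336\right) + 210 = 392 + 210 = 602$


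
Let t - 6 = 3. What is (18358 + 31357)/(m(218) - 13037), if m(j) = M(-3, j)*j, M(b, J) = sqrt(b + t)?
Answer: -129626891/33935645 - 2167574*sqrt(6)/33935645 ≈ -3.9762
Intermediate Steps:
t = 9 (t = 6 + 3 = 9)
M(b, J) = sqrt(9 + b) (M(b, J) = sqrt(b + 9) = sqrt(9 + b))
m(j) = j*sqrt(6) (m(j) = sqrt(9 - 3)*j = sqrt(6)*j = j*sqrt(6))
(18358 + 31357)/(m(218) - 13037) = (18358 + 31357)/(218*sqrt(6) - 13037) = 49715/(-13037 + 218*sqrt(6))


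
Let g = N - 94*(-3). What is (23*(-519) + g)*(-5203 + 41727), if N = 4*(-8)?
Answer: -426855988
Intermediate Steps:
N = -32
g = 250 (g = -32 - 94*(-3) = -32 + 282 = 250)
(23*(-519) + g)*(-5203 + 41727) = (23*(-519) + 250)*(-5203 + 41727) = (-11937 + 250)*36524 = -11687*36524 = -426855988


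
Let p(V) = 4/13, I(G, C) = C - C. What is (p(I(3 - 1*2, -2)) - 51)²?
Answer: 434281/169 ≈ 2569.7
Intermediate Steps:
I(G, C) = 0
p(V) = 4/13 (p(V) = 4*(1/13) = 4/13)
(p(I(3 - 1*2, -2)) - 51)² = (4/13 - 51)² = (-659/13)² = 434281/169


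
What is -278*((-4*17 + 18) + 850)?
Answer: -222400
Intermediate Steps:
-278*((-4*17 + 18) + 850) = -278*((-68 + 18) + 850) = -278*(-50 + 850) = -278*800 = -222400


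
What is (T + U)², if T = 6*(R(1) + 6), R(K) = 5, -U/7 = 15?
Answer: 1521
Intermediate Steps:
U = -105 (U = -7*15 = -105)
T = 66 (T = 6*(5 + 6) = 6*11 = 66)
(T + U)² = (66 - 105)² = (-39)² = 1521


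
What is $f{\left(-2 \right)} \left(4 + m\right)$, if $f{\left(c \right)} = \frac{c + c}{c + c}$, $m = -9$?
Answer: $-5$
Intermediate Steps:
$f{\left(c \right)} = 1$ ($f{\left(c \right)} = \frac{2 c}{2 c} = 2 c \frac{1}{2 c} = 1$)
$f{\left(-2 \right)} \left(4 + m\right) = 1 \left(4 - 9\right) = 1 \left(-5\right) = -5$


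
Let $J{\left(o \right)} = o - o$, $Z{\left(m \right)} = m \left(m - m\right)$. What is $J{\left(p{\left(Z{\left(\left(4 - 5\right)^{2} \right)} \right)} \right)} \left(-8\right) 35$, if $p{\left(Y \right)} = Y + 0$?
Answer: $0$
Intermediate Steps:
$Z{\left(m \right)} = 0$ ($Z{\left(m \right)} = m 0 = 0$)
$p{\left(Y \right)} = Y$
$J{\left(o \right)} = 0$
$J{\left(p{\left(Z{\left(\left(4 - 5\right)^{2} \right)} \right)} \right)} \left(-8\right) 35 = 0 \left(-8\right) 35 = 0 \cdot 35 = 0$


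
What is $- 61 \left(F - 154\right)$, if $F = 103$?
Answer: $3111$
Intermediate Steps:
$- 61 \left(F - 154\right) = - 61 \left(103 - 154\right) = \left(-61\right) \left(-51\right) = 3111$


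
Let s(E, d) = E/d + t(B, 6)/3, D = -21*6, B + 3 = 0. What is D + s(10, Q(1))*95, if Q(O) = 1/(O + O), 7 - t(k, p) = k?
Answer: 6272/3 ≈ 2090.7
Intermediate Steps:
B = -3 (B = -3 + 0 = -3)
t(k, p) = 7 - k
Q(O) = 1/(2*O)
D = -126
s(E, d) = 10/3 + E/d (s(E, d) = E/d + (7 - 1*(-3))/3 = E/d + (7 + 3)*(1/3) = E/d + 10*(1/3) = E/d + 10/3 = 10/3 + E/d)
D + s(10, Q(1))*95 = -126 + (10/3 + 10/(((1/2)/1)))*95 = -126 + (10/3 + 10/(((1/2)*1)))*95 = -126 + (10/3 + 10/(1/2))*95 = -126 + (10/3 + 10*2)*95 = -126 + (10/3 + 20)*95 = -126 + (70/3)*95 = -126 + 6650/3 = 6272/3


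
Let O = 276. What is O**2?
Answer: 76176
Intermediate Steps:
O**2 = 276**2 = 76176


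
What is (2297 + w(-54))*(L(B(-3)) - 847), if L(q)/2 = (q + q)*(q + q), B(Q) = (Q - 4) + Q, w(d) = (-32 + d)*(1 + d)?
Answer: -322185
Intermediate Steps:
w(d) = (1 + d)*(-32 + d)
B(Q) = -4 + 2*Q (B(Q) = (-4 + Q) + Q = -4 + 2*Q)
L(q) = 8*q² (L(q) = 2*((q + q)*(q + q)) = 2*((2*q)*(2*q)) = 2*(4*q²) = 8*q²)
(2297 + w(-54))*(L(B(-3)) - 847) = (2297 + (-32 + (-54)² - 31*(-54)))*(8*(-4 + 2*(-3))² - 847) = (2297 + (-32 + 2916 + 1674))*(8*(-4 - 6)² - 847) = (2297 + 4558)*(8*(-10)² - 847) = 6855*(8*100 - 847) = 6855*(800 - 847) = 6855*(-47) = -322185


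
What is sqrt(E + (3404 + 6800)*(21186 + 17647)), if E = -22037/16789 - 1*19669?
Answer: sqrt(111686194038839830)/16789 ≈ 19906.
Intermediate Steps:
E = -330244878/16789 (E = -22037*1/16789 - 19669 = -22037/16789 - 19669 = -330244878/16789 ≈ -19670.)
sqrt(E + (3404 + 6800)*(21186 + 17647)) = sqrt(-330244878/16789 + (3404 + 6800)*(21186 + 17647)) = sqrt(-330244878/16789 + 10204*38833) = sqrt(-330244878/16789 + 396251932) = sqrt(6652343441470/16789) = sqrt(111686194038839830)/16789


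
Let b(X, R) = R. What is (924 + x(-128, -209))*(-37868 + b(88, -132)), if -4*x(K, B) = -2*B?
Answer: -31141000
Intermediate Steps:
x(K, B) = B/2 (x(K, B) = -(-1)*B/2 = B/2)
(924 + x(-128, -209))*(-37868 + b(88, -132)) = (924 + (1/2)*(-209))*(-37868 - 132) = (924 - 209/2)*(-38000) = (1639/2)*(-38000) = -31141000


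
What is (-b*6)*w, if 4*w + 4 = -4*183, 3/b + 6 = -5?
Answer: -3312/11 ≈ -301.09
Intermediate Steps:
b = -3/11 (b = 3/(-6 - 5) = 3/(-11) = 3*(-1/11) = -3/11 ≈ -0.27273)
w = -184 (w = -1 + (-4*183)/4 = -1 + (¼)*(-732) = -1 - 183 = -184)
(-b*6)*w = -(-3)*6/11*(-184) = -1*(-18/11)*(-184) = (18/11)*(-184) = -3312/11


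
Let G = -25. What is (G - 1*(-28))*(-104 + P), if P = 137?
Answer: 99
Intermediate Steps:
(G - 1*(-28))*(-104 + P) = (-25 - 1*(-28))*(-104 + 137) = (-25 + 28)*33 = 3*33 = 99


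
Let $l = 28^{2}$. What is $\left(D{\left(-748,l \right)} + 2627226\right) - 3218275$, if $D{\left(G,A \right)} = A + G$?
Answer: $-591013$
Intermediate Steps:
$l = 784$
$\left(D{\left(-748,l \right)} + 2627226\right) - 3218275 = \left(\left(784 - 748\right) + 2627226\right) - 3218275 = \left(36 + 2627226\right) - 3218275 = 2627262 - 3218275 = -591013$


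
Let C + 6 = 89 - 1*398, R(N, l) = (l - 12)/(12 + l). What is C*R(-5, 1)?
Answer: 3465/13 ≈ 266.54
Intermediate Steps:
R(N, l) = (-12 + l)/(12 + l)
C = -315 (C = -6 + (89 - 1*398) = -6 + (89 - 398) = -6 - 309 = -315)
C*R(-5, 1) = -315*(-12 + 1)/(12 + 1) = -315*(-11)/13 = -315*(-11/13) = 3465/13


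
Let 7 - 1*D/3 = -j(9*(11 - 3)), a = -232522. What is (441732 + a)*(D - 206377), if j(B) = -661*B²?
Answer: -2193823759880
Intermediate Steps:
D = -10279851 (D = 21 - (-3)*(-661*81*(11 - 3)²) = 21 - (-3)*(-661*(9*8)²) = 21 - (-3)*(-661*72²) = 21 - (-3)*(-661*5184) = 21 - (-3)*(-3426624) = 21 - 3*3426624 = 21 - 10279872 = -10279851)
(441732 + a)*(D - 206377) = (441732 - 232522)*(-10279851 - 206377) = 209210*(-10486228) = -2193823759880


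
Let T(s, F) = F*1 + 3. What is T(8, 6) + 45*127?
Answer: 5724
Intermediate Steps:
T(s, F) = 3 + F (T(s, F) = F + 3 = 3 + F)
T(8, 6) + 45*127 = (3 + 6) + 45*127 = 9 + 5715 = 5724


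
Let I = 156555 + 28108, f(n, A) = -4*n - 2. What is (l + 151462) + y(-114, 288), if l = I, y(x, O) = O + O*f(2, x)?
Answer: 333533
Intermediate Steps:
f(n, A) = -2 - 4*n
I = 184663
y(x, O) = -9*O (y(x, O) = O + O*(-2 - 4*2) = O + O*(-2 - 8) = O + O*(-10) = O - 10*O = -9*O)
l = 184663
(l + 151462) + y(-114, 288) = (184663 + 151462) - 9*288 = 336125 - 2592 = 333533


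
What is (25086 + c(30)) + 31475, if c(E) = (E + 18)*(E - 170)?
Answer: 49841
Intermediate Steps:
c(E) = (-170 + E)*(18 + E) (c(E) = (18 + E)*(-170 + E) = (-170 + E)*(18 + E))
(25086 + c(30)) + 31475 = (25086 + (-3060 + 30² - 152*30)) + 31475 = (25086 + (-3060 + 900 - 4560)) + 31475 = (25086 - 6720) + 31475 = 18366 + 31475 = 49841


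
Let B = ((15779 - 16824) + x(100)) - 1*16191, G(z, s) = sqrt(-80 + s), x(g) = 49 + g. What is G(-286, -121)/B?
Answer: -I*sqrt(201)/17087 ≈ -0.00082972*I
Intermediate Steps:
B = -17087 (B = ((15779 - 16824) + (49 + 100)) - 1*16191 = (-1045 + 149) - 16191 = -896 - 16191 = -17087)
G(-286, -121)/B = sqrt(-80 - 121)/(-17087) = sqrt(-201)*(-1/17087) = (I*sqrt(201))*(-1/17087) = -I*sqrt(201)/17087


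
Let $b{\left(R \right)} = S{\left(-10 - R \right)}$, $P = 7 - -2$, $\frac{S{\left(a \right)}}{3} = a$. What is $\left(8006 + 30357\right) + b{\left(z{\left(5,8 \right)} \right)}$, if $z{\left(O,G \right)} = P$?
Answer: $38306$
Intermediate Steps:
$S{\left(a \right)} = 3 a$
$P = 9$ ($P = 7 + 2 = 9$)
$z{\left(O,G \right)} = 9$
$b{\left(R \right)} = -30 - 3 R$ ($b{\left(R \right)} = 3 \left(-10 - R\right) = -30 - 3 R$)
$\left(8006 + 30357\right) + b{\left(z{\left(5,8 \right)} \right)} = \left(8006 + 30357\right) - 57 = 38363 - 57 = 38306$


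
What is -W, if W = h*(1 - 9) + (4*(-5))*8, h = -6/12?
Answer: 156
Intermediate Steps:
h = -½ (h = -6*1/12 = -½ ≈ -0.50000)
W = -156 (W = -(1 - 9)/2 + (4*(-5))*8 = -½*(-8) - 20*8 = 4 - 160 = -156)
-W = -1*(-156) = 156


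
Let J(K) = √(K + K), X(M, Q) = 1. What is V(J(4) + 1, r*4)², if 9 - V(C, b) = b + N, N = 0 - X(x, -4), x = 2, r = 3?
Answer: 4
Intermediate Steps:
J(K) = √2*√K (J(K) = √(2*K) = √2*√K)
N = -1 (N = 0 - 1*1 = 0 - 1 = -1)
V(C, b) = 10 - b (V(C, b) = 9 - (b - 1) = 9 - (-1 + b) = 9 + (1 - b) = 10 - b)
V(J(4) + 1, r*4)² = (10 - 3*4)² = (10 - 1*12)² = (10 - 12)² = (-2)² = 4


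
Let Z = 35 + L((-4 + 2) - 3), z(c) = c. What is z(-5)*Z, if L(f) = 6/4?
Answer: -365/2 ≈ -182.50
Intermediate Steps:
L(f) = 3/2 (L(f) = 6*(1/4) = 3/2)
Z = 73/2 (Z = 35 + 3/2 = 73/2 ≈ 36.500)
z(-5)*Z = -5*73/2 = -365/2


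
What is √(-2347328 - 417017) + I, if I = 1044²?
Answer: 1089936 + I*√2764345 ≈ 1.0899e+6 + 1662.6*I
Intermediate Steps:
I = 1089936
√(-2347328 - 417017) + I = √(-2347328 - 417017) + 1089936 = √(-2764345) + 1089936 = I*√2764345 + 1089936 = 1089936 + I*√2764345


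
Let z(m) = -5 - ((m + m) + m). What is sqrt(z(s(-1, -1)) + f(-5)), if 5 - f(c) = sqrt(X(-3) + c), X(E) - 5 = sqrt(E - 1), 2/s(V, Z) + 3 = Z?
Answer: sqrt(2 - 4*I)/2 ≈ 0.89945 - 0.55589*I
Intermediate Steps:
s(V, Z) = 2/(-3 + Z)
X(E) = 5 + sqrt(-1 + E) (X(E) = 5 + sqrt(E - 1) = 5 + sqrt(-1 + E))
z(m) = -5 - 3*m (z(m) = -5 - (2*m + m) = -5 - 3*m)
f(c) = 5 - sqrt(5 + c + 2*I) (f(c) = 5 - sqrt((5 + sqrt(-1 - 3)) + c) = 5 - sqrt((5 + sqrt(-4)) + c) = 5 - sqrt((5 + 2*I) + c) = 5 - sqrt(5 + c + 2*I))
sqrt(z(s(-1, -1)) + f(-5)) = sqrt((-5 - 6/(-3 - 1)) + (5 - sqrt(5 - 5 + 2*I))) = sqrt((-5 - 6/(-4)) + (5 - sqrt(2*I))) = sqrt((-5 - 6*(-1)/4) + (5 - (1 + I))) = sqrt((-5 - 3*(-1/2)) + (5 + (-1 - I))) = sqrt((-5 + 3/2) + (4 - I)) = sqrt(-7/2 + (4 - I)) = sqrt(1/2 - I)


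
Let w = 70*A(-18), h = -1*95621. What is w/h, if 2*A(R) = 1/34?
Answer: -35/3251114 ≈ -1.0766e-5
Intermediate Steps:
h = -95621
A(R) = 1/68 (A(R) = (1/2)/34 = (1/2)*(1/34) = 1/68)
w = 35/34 (w = 70*(1/68) = 35/34 ≈ 1.0294)
w/h = (35/34)/(-95621) = (35/34)*(-1/95621) = -35/3251114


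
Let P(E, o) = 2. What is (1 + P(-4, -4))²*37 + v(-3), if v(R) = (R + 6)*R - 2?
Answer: 322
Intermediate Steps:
v(R) = -2 + R*(6 + R) (v(R) = (6 + R)*R - 2 = R*(6 + R) - 2 = -2 + R*(6 + R))
(1 + P(-4, -4))²*37 + v(-3) = (1 + 2)²*37 + (-2 + (-3)² + 6*(-3)) = 3²*37 + (-2 + 9 - 18) = 9*37 - 11 = 333 - 11 = 322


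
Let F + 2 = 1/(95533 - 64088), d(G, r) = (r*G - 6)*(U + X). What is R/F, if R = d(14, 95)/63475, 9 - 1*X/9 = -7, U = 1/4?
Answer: -1201117243/798375855 ≈ -1.5045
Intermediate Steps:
U = ¼ ≈ 0.25000
X = 144 (X = 81 - 9*(-7) = 81 + 63 = 144)
d(G, r) = -1731/2 + 577*G*r/4 (d(G, r) = (r*G - 6)*(¼ + 144) = (G*r - 6)*(577/4) = (-6 + G*r)*(577/4) = -1731/2 + 577*G*r/4)
F = -62889/31445 (F = -2 + 1/(95533 - 64088) = -2 + 1/31445 = -62889/31445 ≈ -2.0000)
R = 190987/63475 (R = (-1731/2 + (577/4)*14*95)/63475 = (-1731/2 + 383705/2)*(1/63475) = 190987*(1/63475) = 190987/63475 ≈ 3.0089)
R/F = 190987/(63475*(-62889/31445)) = (190987/63475)*(-31445/62889) = -1201117243/798375855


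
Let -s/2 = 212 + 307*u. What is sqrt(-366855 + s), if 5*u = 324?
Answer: I*sqrt(10176655)/5 ≈ 638.02*I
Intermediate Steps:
u = 324/5 (u = (1/5)*324 = 324/5 ≈ 64.800)
s = -201056/5 (s = -2*(212 + 307*(324/5)) = -2*(212 + 99468/5) = -2*100528/5 = -201056/5 ≈ -40211.)
sqrt(-366855 + s) = sqrt(-366855 - 201056/5) = sqrt(-2035331/5) = I*sqrt(10176655)/5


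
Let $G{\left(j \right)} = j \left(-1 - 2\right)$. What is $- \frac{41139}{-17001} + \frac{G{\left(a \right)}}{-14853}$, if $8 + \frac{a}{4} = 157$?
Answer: $\frac{23756865}{9352439} \approx 2.5402$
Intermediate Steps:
$a = 596$ ($a = -32 + 4 \cdot 157 = -32 + 628 = 596$)
$G{\left(j \right)} = - 3 j$ ($G{\left(j \right)} = j \left(-3\right) = - 3 j$)
$- \frac{41139}{-17001} + \frac{G{\left(a \right)}}{-14853} = - \frac{41139}{-17001} + \frac{\left(-3\right) 596}{-14853} = \left(-41139\right) \left(- \frac{1}{17001}\right) - - \frac{596}{4951} = \frac{4571}{1889} + \frac{596}{4951} = \frac{23756865}{9352439}$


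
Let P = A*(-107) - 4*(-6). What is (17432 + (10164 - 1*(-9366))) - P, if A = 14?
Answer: 38436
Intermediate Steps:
P = -1474 (P = 14*(-107) - 4*(-6) = -1498 + 24 = -1474)
(17432 + (10164 - 1*(-9366))) - P = (17432 + (10164 - 1*(-9366))) - 1*(-1474) = (17432 + (10164 + 9366)) + 1474 = (17432 + 19530) + 1474 = 36962 + 1474 = 38436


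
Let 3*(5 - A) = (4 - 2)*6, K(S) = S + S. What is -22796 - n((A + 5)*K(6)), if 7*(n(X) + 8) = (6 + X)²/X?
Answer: -319201/14 ≈ -22800.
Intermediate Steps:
K(S) = 2*S
A = 1 (A = 5 - (4 - 2)*6/3 = 5 - 2*6/3 = 5 - ⅓*12 = 5 - 4 = 1)
n(X) = -8 + (6 + X)²/(7*X) (n(X) = -8 + ((6 + X)²/X)/7 = -8 + (6 + X)²/(7*X))
-22796 - n((A + 5)*K(6)) = -22796 - (-8 + (6 + (1 + 5)*(2*6))²/(7*(((1 + 5)*(2*6))))) = -22796 - (-8 + (6 + 6*12)²/(7*((6*12)))) = -22796 - (-8 + (⅐)*(6 + 72)²/72) = -22796 - (-8 + (⅐)*(1/72)*78²) = -22796 - (-8 + (⅐)*(1/72)*6084) = -22796 - (-8 + 169/14) = -22796 - 1*57/14 = -22796 - 57/14 = -319201/14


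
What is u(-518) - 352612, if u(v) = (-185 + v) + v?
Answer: -353833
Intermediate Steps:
u(v) = -185 + 2*v
u(-518) - 352612 = (-185 + 2*(-518)) - 352612 = (-185 - 1036) - 352612 = -1221 - 352612 = -353833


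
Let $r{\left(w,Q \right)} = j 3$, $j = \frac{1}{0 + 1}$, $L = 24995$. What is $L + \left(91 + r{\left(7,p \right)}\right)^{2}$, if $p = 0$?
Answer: $33831$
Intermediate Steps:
$j = 1$ ($j = 1^{-1} = 1$)
$r{\left(w,Q \right)} = 3$ ($r{\left(w,Q \right)} = 1 \cdot 3 = 3$)
$L + \left(91 + r{\left(7,p \right)}\right)^{2} = 24995 + \left(91 + 3\right)^{2} = 24995 + 94^{2} = 24995 + 8836 = 33831$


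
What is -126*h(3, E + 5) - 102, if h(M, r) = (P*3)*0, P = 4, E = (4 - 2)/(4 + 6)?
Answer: -102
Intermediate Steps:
E = ⅕ (E = 2/10 = 2*(⅒) = ⅕ ≈ 0.20000)
h(M, r) = 0 (h(M, r) = (4*3)*0 = 12*0 = 0)
-126*h(3, E + 5) - 102 = -126*0 - 102 = 0 - 102 = -102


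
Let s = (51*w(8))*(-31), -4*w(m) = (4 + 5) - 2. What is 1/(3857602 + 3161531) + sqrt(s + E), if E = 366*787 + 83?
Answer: 1/7019133 + sqrt(1163567)/2 ≈ 539.34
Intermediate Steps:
w(m) = -7/4 (w(m) = -((4 + 5) - 2)/4 = -(9 - 2)/4 = -1/4*7 = -7/4)
s = 11067/4 (s = (51*(-7/4))*(-31) = -357/4*(-31) = 11067/4 ≈ 2766.8)
E = 288125 (E = 288042 + 83 = 288125)
1/(3857602 + 3161531) + sqrt(s + E) = 1/(3857602 + 3161531) + sqrt(11067/4 + 288125) = 1/7019133 + sqrt(1163567/4) = 1/7019133 + sqrt(1163567)/2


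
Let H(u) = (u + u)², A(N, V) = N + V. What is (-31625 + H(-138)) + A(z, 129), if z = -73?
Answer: 44607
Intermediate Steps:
H(u) = 4*u² (H(u) = (2*u)² = 4*u²)
(-31625 + H(-138)) + A(z, 129) = (-31625 + 4*(-138)²) + (-73 + 129) = (-31625 + 4*19044) + 56 = (-31625 + 76176) + 56 = 44551 + 56 = 44607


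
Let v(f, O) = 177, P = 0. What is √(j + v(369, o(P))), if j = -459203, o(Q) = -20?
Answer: I*√459026 ≈ 677.51*I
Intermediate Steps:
√(j + v(369, o(P))) = √(-459203 + 177) = √(-459026) = I*√459026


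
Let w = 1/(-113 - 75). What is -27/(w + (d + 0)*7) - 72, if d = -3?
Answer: -279252/3949 ≈ -70.715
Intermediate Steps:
w = -1/188 (w = 1/(-188) = -1/188 ≈ -0.0053191)
-27/(w + (d + 0)*7) - 72 = -27/(-1/188 + (-3 + 0)*7) - 72 = -27/(-1/188 - 3*7) - 72 = -27/(-1/188 - 21) - 72 = -27/(-3949/188) - 72 = -188/3949*(-27) - 72 = 5076/3949 - 72 = -279252/3949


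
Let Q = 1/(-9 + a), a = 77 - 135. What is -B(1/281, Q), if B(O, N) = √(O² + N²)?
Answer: -5*√3338/18827 ≈ -0.015344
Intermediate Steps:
a = -58
Q = -1/67 (Q = 1/(-9 - 58) = 1/(-67) = -1/67 ≈ -0.014925)
B(O, N) = √(N² + O²)
-B(1/281, Q) = -√((-1/67)² + (1/281)²) = -√(1/4489 + (1/281)²) = -√(1/4489 + 1/78961) = -√(83450/354455929) = -5*√3338/18827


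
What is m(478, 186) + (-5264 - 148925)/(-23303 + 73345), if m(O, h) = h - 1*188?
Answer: -254273/50042 ≈ -5.0812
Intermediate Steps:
m(O, h) = -188 + h (m(O, h) = h - 188 = -188 + h)
m(478, 186) + (-5264 - 148925)/(-23303 + 73345) = (-188 + 186) + (-5264 - 148925)/(-23303 + 73345) = -2 - 154189/50042 = -254273/50042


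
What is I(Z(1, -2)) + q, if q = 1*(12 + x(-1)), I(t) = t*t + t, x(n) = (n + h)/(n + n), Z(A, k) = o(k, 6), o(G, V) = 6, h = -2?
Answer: 111/2 ≈ 55.500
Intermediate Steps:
Z(A, k) = 6
x(n) = (-2 + n)/(2*n) (x(n) = (n - 2)/(n + n) = (-2 + n)/((2*n)) = (-2 + n)*(1/(2*n)) = (-2 + n)/(2*n))
I(t) = t + t**2 (I(t) = t**2 + t = t + t**2)
q = 27/2 (q = 1*(12 + (1/2)*(-2 - 1)/(-1)) = 1*(12 + (1/2)*(-1)*(-3)) = 1*(12 + 3/2) = 1*(27/2) = 27/2 ≈ 13.500)
I(Z(1, -2)) + q = 6*(1 + 6) + 27/2 = 6*7 + 27/2 = 42 + 27/2 = 111/2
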